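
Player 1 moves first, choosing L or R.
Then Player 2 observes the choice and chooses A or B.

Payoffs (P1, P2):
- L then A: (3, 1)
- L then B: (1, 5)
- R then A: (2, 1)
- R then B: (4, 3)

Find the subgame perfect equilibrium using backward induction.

P1 plays R, P2 plays B after L and B after R; Payoff (4, 3)

Work:
Backward induction:
After L: P2 chooses B → P1 gets 1
After R: P2 chooses B → P1 gets 4
P1 chooses R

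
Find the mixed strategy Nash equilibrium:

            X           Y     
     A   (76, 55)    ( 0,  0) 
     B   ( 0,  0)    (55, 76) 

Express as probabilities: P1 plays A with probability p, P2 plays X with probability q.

p = 0.5802, q = 0.4198

Work:
Find probabilities that make opponent indifferent:
P2 chooses q to make P1 indifferent between A and B
P1 chooses p to make P2 indifferent between X and Y
Mixed NE: P1 plays (A: 0.5802, B: 0.4198), P2 plays (X: 0.4198, Y: 0.5802)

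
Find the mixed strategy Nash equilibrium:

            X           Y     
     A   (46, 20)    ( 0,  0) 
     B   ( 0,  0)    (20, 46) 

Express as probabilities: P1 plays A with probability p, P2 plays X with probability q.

p = 0.697, q = 0.303

Work:
Find probabilities that make opponent indifferent:
P2 chooses q to make P1 indifferent between A and B
P1 chooses p to make P2 indifferent between X and Y
Mixed NE: P1 plays (A: 0.697, B: 0.303), P2 plays (X: 0.303, Y: 0.697)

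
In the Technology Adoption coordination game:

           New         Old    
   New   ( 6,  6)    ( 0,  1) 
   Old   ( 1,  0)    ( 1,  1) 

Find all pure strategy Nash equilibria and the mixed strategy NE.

Pure NE: (New, New) and (Old, Old); Mixed NE: p = 0.1667, q = 0.1667

Work:
Check pure NE:
(New, New): (6, 6) - no unilateral deviation beneficial
(Old, Old): (1, 1) - no unilateral deviation beneficial
Mixed NE: P1 plays New with p = 0.1667, P2 plays New with q = 0.1667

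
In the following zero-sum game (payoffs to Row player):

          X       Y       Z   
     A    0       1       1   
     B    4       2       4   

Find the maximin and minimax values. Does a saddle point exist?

Maximin = 2, Minimax = 2, Saddle: True

Work:
Row minimums: [0, 2] → maximin = 2
Column maximums: [4, 2, 4] → minimax = 2
Saddle point exists! Game value = 2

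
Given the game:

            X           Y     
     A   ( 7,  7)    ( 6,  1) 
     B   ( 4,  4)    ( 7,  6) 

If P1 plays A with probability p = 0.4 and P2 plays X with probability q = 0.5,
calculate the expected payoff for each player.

E[P1] = 5.9, E[P2] = 4.6

Work:
E[P1] = p·q·π₁(A,X) + p·(1-q)·π₁(A,Y) + (1-p)·q·π₁(B,X) + (1-p)·(1-q)·π₁(B,Y)
= 0.4·0.5·7 + 0.4·0.5·6 + 0.6·0.5·4 + 0.6·0.5·7
= 5.9

E[P2] = 4.6 (similar calculation)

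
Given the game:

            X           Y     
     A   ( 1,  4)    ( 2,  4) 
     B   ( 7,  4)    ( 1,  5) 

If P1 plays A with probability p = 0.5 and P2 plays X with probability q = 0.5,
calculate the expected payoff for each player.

E[P1] = 2.75, E[P2] = 4.25

Work:
E[P1] = p·q·π₁(A,X) + p·(1-q)·π₁(A,Y) + (1-p)·q·π₁(B,X) + (1-p)·(1-q)·π₁(B,Y)
= 0.5·0.5·1 + 0.5·0.5·2 + 0.5·0.5·7 + 0.5·0.5·1
= 2.75

E[P2] = 4.25 (similar calculation)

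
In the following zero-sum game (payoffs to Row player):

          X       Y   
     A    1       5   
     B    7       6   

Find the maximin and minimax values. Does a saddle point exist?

Maximin = 6, Minimax = 6, Saddle: True

Work:
Row minimums: [1, 6] → maximin = 6
Column maximums: [7, 6] → minimax = 6
Saddle point exists! Game value = 6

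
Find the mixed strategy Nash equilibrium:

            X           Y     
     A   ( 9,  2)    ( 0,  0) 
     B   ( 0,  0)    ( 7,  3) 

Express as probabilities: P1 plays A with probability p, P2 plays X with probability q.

p = 0.6, q = 0.4375

Work:
Find probabilities that make opponent indifferent:
P2 chooses q to make P1 indifferent between A and B
P1 chooses p to make P2 indifferent between X and Y
Mixed NE: P1 plays (A: 0.6, B: 0.4), P2 plays (X: 0.4375, Y: 0.5625)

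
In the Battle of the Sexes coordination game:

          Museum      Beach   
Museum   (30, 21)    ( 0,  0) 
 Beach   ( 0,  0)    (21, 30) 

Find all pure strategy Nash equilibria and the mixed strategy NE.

Pure NE: (Museum, Museum) and (Beach, Beach); Mixed NE: p = 0.5882, q = 0.4118

Work:
Check pure NE:
(Museum, Museum): (30, 21) - no unilateral deviation beneficial
(Beach, Beach): (21, 30) - no unilateral deviation beneficial
Mixed NE: P1 plays Museum with p = 0.5882, P2 plays Museum with q = 0.4118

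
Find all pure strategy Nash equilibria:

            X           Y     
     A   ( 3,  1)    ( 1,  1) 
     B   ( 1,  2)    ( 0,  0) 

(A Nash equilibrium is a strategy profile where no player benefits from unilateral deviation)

Nash equilibrium: (A, X), (A, Y)

Work:
Best responses:
  P1 vs X: payoffs [3, 1] → best response A (payoff 3)
  P1 vs Y: payoffs [1, 0] → best response A (payoff 1)
  P2 vs A: payoffs [1, 1] → best response X/Y (payoff 1)
  P2 vs B: payoffs [2, 0] → best response X (payoff 2)
Mutual best responses: (A,X), (A,Y) → Nash equilibria.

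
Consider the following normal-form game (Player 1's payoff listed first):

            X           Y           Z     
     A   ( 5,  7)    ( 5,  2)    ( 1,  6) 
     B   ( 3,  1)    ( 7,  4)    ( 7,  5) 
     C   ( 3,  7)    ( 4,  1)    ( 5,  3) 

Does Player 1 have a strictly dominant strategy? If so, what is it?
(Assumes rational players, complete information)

No strictly dominant strategy exists for Player 1

Work:
A strategy strictly dominates another if it gives a strictly higher payoff against every opponent action. Compare each pair of P1's strategies column-by-column:
  A vs B: [5 vs 3, 5 vs 7, 1 vs 7] → A does not strictly dominate B (column Y: 5 ≤ 7)
  A vs C: [5 vs 3, 5 vs 4, 1 vs 5] → A does not strictly dominate C (column Z: 1 ≤ 5)
  B vs A: [3 vs 5, 7 vs 5, 7 vs 1] → B does not strictly dominate A (column X: 3 ≤ 5)
  B vs C: [3 vs 3, 7 vs 4, 7 vs 5] → B does not strictly dominate C (column X: 3 ≤ 3)
  C vs A: [3 vs 5, 4 vs 5, 5 vs 1] → C does not strictly dominate A (column X: 3 ≤ 5)
  C vs B: [3 vs 3, 4 vs 7, 5 vs 7] → C does not strictly dominate B (column X: 3 ≤ 3)
No single strategy strictly dominates all others → no strictly dominant strategy.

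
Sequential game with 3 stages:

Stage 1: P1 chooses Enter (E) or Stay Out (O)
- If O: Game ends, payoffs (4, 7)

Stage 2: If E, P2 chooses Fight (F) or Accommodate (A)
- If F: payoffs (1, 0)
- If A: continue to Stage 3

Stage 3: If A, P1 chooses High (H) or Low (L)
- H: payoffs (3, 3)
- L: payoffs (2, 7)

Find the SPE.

SPE: (O, A, H); Outcome (4, 7)

Work:
Stage 3: P1 chooses H (3 vs 2)
Stage 2: P2: F->0, A->3 (anticipating H). Choose A
Stage 1: P1: O->4, E->3 (anticipating A, H). Choose O
SPE path: O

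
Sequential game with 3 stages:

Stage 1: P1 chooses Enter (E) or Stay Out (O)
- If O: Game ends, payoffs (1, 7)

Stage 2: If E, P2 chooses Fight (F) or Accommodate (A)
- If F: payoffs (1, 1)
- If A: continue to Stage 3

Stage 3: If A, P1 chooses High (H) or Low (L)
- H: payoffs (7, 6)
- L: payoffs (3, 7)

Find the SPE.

SPE: (E, A, H); Outcome (7, 6)

Work:
Stage 3: P1 chooses H (7 vs 3)
Stage 2: P2: F->1, A->6 (anticipating H). Choose A
Stage 1: P1: O->1, E->7 (anticipating A, H). Choose E
SPE path: E -> A -> H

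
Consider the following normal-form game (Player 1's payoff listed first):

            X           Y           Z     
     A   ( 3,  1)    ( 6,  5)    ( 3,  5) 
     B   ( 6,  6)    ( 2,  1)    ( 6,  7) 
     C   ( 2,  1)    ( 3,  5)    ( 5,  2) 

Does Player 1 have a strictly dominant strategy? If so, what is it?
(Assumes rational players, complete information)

No strictly dominant strategy exists for Player 1

Work:
A strategy strictly dominates another if it gives a strictly higher payoff against every opponent action. Compare each pair of P1's strategies column-by-column:
  A vs B: [3 vs 6, 6 vs 2, 3 vs 6] → A does not strictly dominate B (column X: 3 ≤ 6)
  A vs C: [3 vs 2, 6 vs 3, 3 vs 5] → A does not strictly dominate C (column Z: 3 ≤ 5)
  B vs A: [6 vs 3, 2 vs 6, 6 vs 3] → B does not strictly dominate A (column Y: 2 ≤ 6)
  B vs C: [6 vs 2, 2 vs 3, 6 vs 5] → B does not strictly dominate C (column Y: 2 ≤ 3)
  C vs A: [2 vs 3, 3 vs 6, 5 vs 3] → C does not strictly dominate A (column X: 2 ≤ 3)
  C vs B: [2 vs 6, 3 vs 2, 5 vs 6] → C does not strictly dominate B (column X: 2 ≤ 6)
No single strategy strictly dominates all others → no strictly dominant strategy.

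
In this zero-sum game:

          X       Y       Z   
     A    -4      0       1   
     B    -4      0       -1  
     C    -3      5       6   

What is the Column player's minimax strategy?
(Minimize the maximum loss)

Column should play X, value = -3

Work:
Column player minimizes Row's maximum payoff:
Column X: max payoff to Row = -3
Column Y: max payoff to Row = 5
Column Z: max payoff to Row = 6
Minimum is -3, achieved by column X.
Minimax strategy: X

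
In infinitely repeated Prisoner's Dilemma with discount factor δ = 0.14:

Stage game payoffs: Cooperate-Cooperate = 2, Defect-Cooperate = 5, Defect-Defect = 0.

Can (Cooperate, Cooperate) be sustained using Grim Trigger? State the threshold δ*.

δ* = 0.6; since δ = 0.14 < 0.6, cooperation cannot be sustained

Work:
For Grim Trigger:
Cooperate forever: 2/(1-δ)
Defect then punished: 5 + 0·δ/(1-δ)
Need: 2/(1-δ) ≥ 5 + 0·δ/(1-δ)
Solving: δ ≥ (T-R)/(T-P) = (5-2)/(5-0) = 0.6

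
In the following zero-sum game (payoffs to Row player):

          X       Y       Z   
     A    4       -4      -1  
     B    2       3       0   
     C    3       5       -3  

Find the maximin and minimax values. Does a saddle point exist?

Maximin = 0, Minimax = 0, Saddle: True

Work:
Row minimums: [-4, 0, -3] → maximin = 0
Column maximums: [4, 5, 0] → minimax = 0
Saddle point exists! Game value = 0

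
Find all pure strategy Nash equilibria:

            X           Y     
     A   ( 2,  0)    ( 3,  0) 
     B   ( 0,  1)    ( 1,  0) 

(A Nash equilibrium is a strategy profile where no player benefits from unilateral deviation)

Nash equilibrium: (A, X), (A, Y)

Work:
Best responses:
  P1 vs X: payoffs [2, 0] → best response A (payoff 2)
  P1 vs Y: payoffs [3, 1] → best response A (payoff 3)
  P2 vs A: payoffs [0, 0] → best response X/Y (payoff 0)
  P2 vs B: payoffs [1, 0] → best response X (payoff 1)
Mutual best responses: (A,X), (A,Y) → Nash equilibria.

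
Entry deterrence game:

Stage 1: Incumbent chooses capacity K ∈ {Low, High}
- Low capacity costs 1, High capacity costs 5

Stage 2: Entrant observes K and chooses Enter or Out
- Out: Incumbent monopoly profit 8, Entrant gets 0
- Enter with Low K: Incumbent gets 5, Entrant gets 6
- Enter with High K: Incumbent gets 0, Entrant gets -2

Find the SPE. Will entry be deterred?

SPE: (Low, Enter|Low, Out|High); Entry not deterred. Incumbent net profit = 4, Entrant gets 6

Work:
After Low K: Entrant enters (6 > 0)
After High K: Entrant stays out (-2 < 0)
Incumbent: Low → 5−1=4, High → 8−5=3
Incumbent chooses Low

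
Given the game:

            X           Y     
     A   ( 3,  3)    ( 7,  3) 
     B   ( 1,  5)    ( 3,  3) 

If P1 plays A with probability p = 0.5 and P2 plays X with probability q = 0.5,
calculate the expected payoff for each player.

E[P1] = 3.5, E[P2] = 3.5

Work:
E[P1] = p·q·π₁(A,X) + p·(1-q)·π₁(A,Y) + (1-p)·q·π₁(B,X) + (1-p)·(1-q)·π₁(B,Y)
= 0.5·0.5·3 + 0.5·0.5·7 + 0.5·0.5·1 + 0.5·0.5·3
= 3.5

E[P2] = 3.5 (similar calculation)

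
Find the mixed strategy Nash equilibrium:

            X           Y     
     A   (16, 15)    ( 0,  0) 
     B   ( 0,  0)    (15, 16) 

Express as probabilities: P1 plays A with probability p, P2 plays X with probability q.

p = 0.5161, q = 0.4839

Work:
Find probabilities that make opponent indifferent:
P2 chooses q to make P1 indifferent between A and B
P1 chooses p to make P2 indifferent between X and Y
Mixed NE: P1 plays (A: 0.5161, B: 0.4839), P2 plays (X: 0.4839, Y: 0.5161)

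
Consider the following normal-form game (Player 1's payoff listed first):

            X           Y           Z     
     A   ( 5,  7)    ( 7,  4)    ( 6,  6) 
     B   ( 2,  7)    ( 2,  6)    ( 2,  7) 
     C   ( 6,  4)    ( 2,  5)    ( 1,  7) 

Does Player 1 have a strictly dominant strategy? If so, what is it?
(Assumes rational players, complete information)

No strictly dominant strategy exists for Player 1

Work:
A strategy strictly dominates another if it gives a strictly higher payoff against every opponent action. Compare each pair of P1's strategies column-by-column:
  A vs B: [5 vs 2, 7 vs 2, 6 vs 2] → A strictly dominates B
  A vs C: [5 vs 6, 7 vs 2, 6 vs 1] → A does not strictly dominate C (column X: 5 ≤ 6)
  B vs A: [2 vs 5, 2 vs 7, 2 vs 6] → B does not strictly dominate A (column X: 2 ≤ 5)
  B vs C: [2 vs 6, 2 vs 2, 2 vs 1] → B does not strictly dominate C (column X: 2 ≤ 6)
  C vs A: [6 vs 5, 2 vs 7, 1 vs 6] → C does not strictly dominate A (column Y: 2 ≤ 7)
  C vs B: [6 vs 2, 2 vs 2, 1 vs 2] → C does not strictly dominate B (column Y: 2 ≤ 2)
No single strategy strictly dominates all others → no strictly dominant strategy.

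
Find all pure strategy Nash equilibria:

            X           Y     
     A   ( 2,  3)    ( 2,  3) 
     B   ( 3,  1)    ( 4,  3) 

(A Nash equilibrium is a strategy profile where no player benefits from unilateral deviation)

Nash equilibrium: (B, Y)

Work:
Best responses:
  P1 vs X: payoffs [2, 3] → best response B (payoff 3)
  P1 vs Y: payoffs [2, 4] → best response B (payoff 4)
  P2 vs A: payoffs [3, 3] → best response X/Y (payoff 3)
  P2 vs B: payoffs [1, 3] → best response Y (payoff 3)
Mutual best responses: (B,Y) → Nash equilibria.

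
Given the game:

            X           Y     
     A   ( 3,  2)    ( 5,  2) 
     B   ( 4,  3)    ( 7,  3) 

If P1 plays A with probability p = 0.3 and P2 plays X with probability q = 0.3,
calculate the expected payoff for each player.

E[P1] = 5.59, E[P2] = 2.7

Work:
E[P1] = p·q·π₁(A,X) + p·(1-q)·π₁(A,Y) + (1-p)·q·π₁(B,X) + (1-p)·(1-q)·π₁(B,Y)
= 0.3·0.3·3 + 0.3·0.7·5 + 0.7·0.3·4 + 0.7·0.7·7
= 5.59

E[P2] = 2.7 (similar calculation)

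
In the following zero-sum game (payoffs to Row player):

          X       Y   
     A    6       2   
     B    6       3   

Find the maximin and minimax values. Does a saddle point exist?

Maximin = 3, Minimax = 3, Saddle: True

Work:
Row minimums: [2, 3] → maximin = 3
Column maximums: [6, 3] → minimax = 3
Saddle point exists! Game value = 3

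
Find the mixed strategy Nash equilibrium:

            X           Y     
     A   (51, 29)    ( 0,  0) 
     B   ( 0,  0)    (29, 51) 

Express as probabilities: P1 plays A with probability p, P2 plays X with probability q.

p = 0.6375, q = 0.3625

Work:
Find probabilities that make opponent indifferent:
P2 chooses q to make P1 indifferent between A and B
P1 chooses p to make P2 indifferent between X and Y
Mixed NE: P1 plays (A: 0.6375, B: 0.3625), P2 plays (X: 0.3625, Y: 0.6375)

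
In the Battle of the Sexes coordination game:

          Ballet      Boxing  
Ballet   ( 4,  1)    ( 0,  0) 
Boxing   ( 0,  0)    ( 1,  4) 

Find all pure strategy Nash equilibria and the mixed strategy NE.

Pure NE: (Ballet, Ballet) and (Boxing, Boxing); Mixed NE: p = 0.8, q = 0.2

Work:
Check pure NE:
(Ballet, Ballet): (4, 1) - no unilateral deviation beneficial
(Boxing, Boxing): (1, 4) - no unilateral deviation beneficial
Mixed NE: P1 plays Ballet with p = 0.8, P2 plays Ballet with q = 0.2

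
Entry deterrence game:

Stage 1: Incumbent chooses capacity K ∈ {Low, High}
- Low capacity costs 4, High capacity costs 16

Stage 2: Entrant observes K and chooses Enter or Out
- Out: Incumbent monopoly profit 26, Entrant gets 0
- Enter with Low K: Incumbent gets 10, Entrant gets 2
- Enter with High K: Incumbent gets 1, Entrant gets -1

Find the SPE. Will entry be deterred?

SPE: (High, Enter|Low, Out|High); Entry deterred. Incumbent net profit = 10

Work:
After Low K: Entrant enters (2 > 0)
After High K: Entrant stays out (-1 < 0)
Incumbent: Low → 10−4=6, High → 26−16=10
Incumbent chooses High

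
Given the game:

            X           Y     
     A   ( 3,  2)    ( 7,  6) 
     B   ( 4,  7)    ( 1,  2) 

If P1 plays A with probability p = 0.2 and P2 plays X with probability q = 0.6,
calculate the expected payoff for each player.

E[P1] = 3.16, E[P2] = 4.72

Work:
E[P1] = p·q·π₁(A,X) + p·(1-q)·π₁(A,Y) + (1-p)·q·π₁(B,X) + (1-p)·(1-q)·π₁(B,Y)
= 0.2·0.6·3 + 0.2·0.4·7 + 0.8·0.6·4 + 0.8·0.4·1
= 3.16

E[P2] = 4.72 (similar calculation)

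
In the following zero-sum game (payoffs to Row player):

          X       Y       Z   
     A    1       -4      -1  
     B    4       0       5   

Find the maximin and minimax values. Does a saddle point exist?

Maximin = 0, Minimax = 0, Saddle: True

Work:
Row minimums: [-4, 0] → maximin = 0
Column maximums: [4, 0, 5] → minimax = 0
Saddle point exists! Game value = 0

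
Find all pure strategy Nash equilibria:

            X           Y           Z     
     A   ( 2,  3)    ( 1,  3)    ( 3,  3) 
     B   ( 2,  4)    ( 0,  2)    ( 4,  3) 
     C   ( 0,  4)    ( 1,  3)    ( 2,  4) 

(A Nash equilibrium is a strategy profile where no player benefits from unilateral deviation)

Nash equilibrium: (A, X), (A, Y), (B, X)

Work:
Best responses:
  P1 vs X: payoffs [2, 2, 0] → best response A/B (payoff 2)
  P1 vs Y: payoffs [1, 0, 1] → best response A/C (payoff 1)
  P1 vs Z: payoffs [3, 4, 2] → best response B (payoff 4)
  P2 vs A: payoffs [3, 3, 3] → best response X/Y/Z (payoff 3)
  P2 vs B: payoffs [4, 2, 3] → best response X (payoff 4)
  P2 vs C: payoffs [4, 3, 4] → best response X/Z (payoff 4)
Mutual best responses: (A,X), (A,Y), (B,X) → Nash equilibria.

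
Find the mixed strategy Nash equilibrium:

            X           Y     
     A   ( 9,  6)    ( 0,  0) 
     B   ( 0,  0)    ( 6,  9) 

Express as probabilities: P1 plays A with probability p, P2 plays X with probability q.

p = 0.6, q = 0.4

Work:
Find probabilities that make opponent indifferent:
P2 chooses q to make P1 indifferent between A and B
P1 chooses p to make P2 indifferent between X and Y
Mixed NE: P1 plays (A: 0.6, B: 0.4), P2 plays (X: 0.4, Y: 0.6)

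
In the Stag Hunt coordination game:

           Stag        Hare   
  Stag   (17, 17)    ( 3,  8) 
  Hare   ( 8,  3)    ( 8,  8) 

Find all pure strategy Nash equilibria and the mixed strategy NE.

Pure NE: (Stag, Stag) and (Hare, Hare); Mixed NE: p = 0.3571, q = 0.3571

Work:
Check pure NE:
(Stag, Stag): (17, 17) - no unilateral deviation beneficial
(Hare, Hare): (8, 8) - no unilateral deviation beneficial
Mixed NE: P1 plays Stag with p = 0.3571, P2 plays Stag with q = 0.3571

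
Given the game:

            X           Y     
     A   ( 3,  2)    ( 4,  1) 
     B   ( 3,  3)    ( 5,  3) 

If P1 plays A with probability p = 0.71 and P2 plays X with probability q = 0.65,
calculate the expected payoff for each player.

E[P1] = 3.4515, E[P2] = 2.0415

Work:
E[P1] = p·q·π₁(A,X) + p·(1-q)·π₁(A,Y) + (1-p)·q·π₁(B,X) + (1-p)·(1-q)·π₁(B,Y)
= 0.71·0.65·3 + 0.71·0.35·4 + 0.29·0.65·3 + 0.29·0.35·5
= 3.4515

E[P2] = 2.0415 (similar calculation)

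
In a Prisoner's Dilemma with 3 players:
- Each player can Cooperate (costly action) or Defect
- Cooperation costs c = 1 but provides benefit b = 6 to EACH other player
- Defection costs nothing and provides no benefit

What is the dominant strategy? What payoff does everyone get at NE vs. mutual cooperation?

Dominant: Defect; NE payoff = 0; Coop payoff = 11

Work:
Defect dominates (saves cost c = 1, benefit to others is external)
NE: All defect → everyone gets 0
If all cooperate: each receives (2)×6 - 1 = 11
Social dilemma: 11 > 0 but NE gives 0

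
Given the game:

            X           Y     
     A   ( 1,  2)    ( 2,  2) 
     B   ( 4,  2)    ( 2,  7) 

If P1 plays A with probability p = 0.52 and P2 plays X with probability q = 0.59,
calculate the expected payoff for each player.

E[P1] = 2.2596, E[P2] = 2.984

Work:
E[P1] = p·q·π₁(A,X) + p·(1-q)·π₁(A,Y) + (1-p)·q·π₁(B,X) + (1-p)·(1-q)·π₁(B,Y)
= 0.52·0.59·1 + 0.52·0.41·2 + 0.48·0.59·4 + 0.48·0.41·2
= 2.2596

E[P2] = 2.984 (similar calculation)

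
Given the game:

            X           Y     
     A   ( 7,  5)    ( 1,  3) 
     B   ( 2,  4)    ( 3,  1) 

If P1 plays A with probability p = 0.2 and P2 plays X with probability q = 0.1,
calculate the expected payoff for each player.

E[P1] = 2.64, E[P2] = 1.68

Work:
E[P1] = p·q·π₁(A,X) + p·(1-q)·π₁(A,Y) + (1-p)·q·π₁(B,X) + (1-p)·(1-q)·π₁(B,Y)
= 0.2·0.1·7 + 0.2·0.9·1 + 0.8·0.1·2 + 0.8·0.9·3
= 2.64

E[P2] = 1.68 (similar calculation)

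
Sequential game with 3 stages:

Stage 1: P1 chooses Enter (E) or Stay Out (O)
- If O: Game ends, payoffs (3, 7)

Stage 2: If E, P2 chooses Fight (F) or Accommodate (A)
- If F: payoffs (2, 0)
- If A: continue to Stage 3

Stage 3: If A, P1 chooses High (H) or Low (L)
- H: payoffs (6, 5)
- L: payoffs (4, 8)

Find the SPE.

SPE: (E, A, H); Outcome (6, 5)

Work:
Stage 3: P1 chooses H (6 vs 4)
Stage 2: P2: F->0, A->5 (anticipating H). Choose A
Stage 1: P1: O->3, E->6 (anticipating A, H). Choose E
SPE path: E -> A -> H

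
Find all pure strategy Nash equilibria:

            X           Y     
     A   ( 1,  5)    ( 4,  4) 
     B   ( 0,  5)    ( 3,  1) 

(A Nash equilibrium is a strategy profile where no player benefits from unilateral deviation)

Nash equilibrium: (A, X)

Work:
Best responses:
  P1 vs X: payoffs [1, 0] → best response A (payoff 1)
  P1 vs Y: payoffs [4, 3] → best response A (payoff 4)
  P2 vs A: payoffs [5, 4] → best response X (payoff 5)
  P2 vs B: payoffs [5, 1] → best response X (payoff 5)
Mutual best responses: (A,X) → Nash equilibria.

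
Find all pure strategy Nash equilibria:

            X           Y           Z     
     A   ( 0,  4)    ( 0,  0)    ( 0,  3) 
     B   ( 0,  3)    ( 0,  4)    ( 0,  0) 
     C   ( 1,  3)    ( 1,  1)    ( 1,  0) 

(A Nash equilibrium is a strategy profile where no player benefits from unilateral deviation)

Nash equilibrium: (C, X)

Work:
Best responses:
  P1 vs X: payoffs [0, 0, 1] → best response C (payoff 1)
  P1 vs Y: payoffs [0, 0, 1] → best response C (payoff 1)
  P1 vs Z: payoffs [0, 0, 1] → best response C (payoff 1)
  P2 vs A: payoffs [4, 0, 3] → best response X (payoff 4)
  P2 vs B: payoffs [3, 4, 0] → best response Y (payoff 4)
  P2 vs C: payoffs [3, 1, 0] → best response X (payoff 3)
Mutual best responses: (C,X) → Nash equilibria.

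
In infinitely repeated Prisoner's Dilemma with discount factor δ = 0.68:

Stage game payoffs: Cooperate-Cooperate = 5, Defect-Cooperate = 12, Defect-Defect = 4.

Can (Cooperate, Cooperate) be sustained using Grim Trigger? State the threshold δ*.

δ* = 0.875; since δ = 0.68 < 0.875, cooperation cannot be sustained

Work:
For Grim Trigger:
Cooperate forever: 5/(1-δ)
Defect then punished: 12 + 4·δ/(1-δ)
Need: 5/(1-δ) ≥ 12 + 4·δ/(1-δ)
Solving: δ ≥ (T-R)/(T-P) = (12-5)/(12-4) = 0.875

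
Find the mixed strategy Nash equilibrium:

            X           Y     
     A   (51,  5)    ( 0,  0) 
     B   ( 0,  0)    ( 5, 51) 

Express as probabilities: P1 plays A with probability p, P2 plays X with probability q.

p = 0.9107, q = 0.0893

Work:
Find probabilities that make opponent indifferent:
P2 chooses q to make P1 indifferent between A and B
P1 chooses p to make P2 indifferent between X and Y
Mixed NE: P1 plays (A: 0.9107, B: 0.0893), P2 plays (X: 0.0893, Y: 0.9107)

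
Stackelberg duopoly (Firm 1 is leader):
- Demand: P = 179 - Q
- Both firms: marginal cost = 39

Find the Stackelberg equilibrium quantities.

q₁* (leader) = 70.0, q₂* (follower) = 35.0

Work:
Follower's reaction: q₂ = (a - c - q₁)/2
Leader substitutes: π₁ = q₁·(a - q₁ - (a-c-q₁)/2 - c)
FOC: q₁* = (179 - 39)/2 = 70.00
Then: q₂* = (179 - 39 - 70.0)/2 = 35.00
Leader has first-mover advantage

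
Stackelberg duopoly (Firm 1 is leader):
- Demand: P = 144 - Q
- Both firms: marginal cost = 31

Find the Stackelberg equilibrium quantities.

q₁* (leader) = 56.5, q₂* (follower) = 28.25

Work:
Follower's reaction: q₂ = (a - c - q₁)/2
Leader substitutes: π₁ = q₁·(a - q₁ - (a-c-q₁)/2 - c)
FOC: q₁* = (144 - 31)/2 = 56.50
Then: q₂* = (144 - 31 - 56.5)/2 = 28.25
Leader has first-mover advantage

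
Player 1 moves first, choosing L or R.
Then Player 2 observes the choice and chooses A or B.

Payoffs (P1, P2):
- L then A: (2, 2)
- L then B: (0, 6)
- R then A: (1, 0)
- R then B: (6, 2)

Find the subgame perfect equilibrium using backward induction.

P1 plays R, P2 plays B after L and B after R; Payoff (6, 2)

Work:
Backward induction:
After L: P2 chooses B → P1 gets 0
After R: P2 chooses B → P1 gets 6
P1 chooses R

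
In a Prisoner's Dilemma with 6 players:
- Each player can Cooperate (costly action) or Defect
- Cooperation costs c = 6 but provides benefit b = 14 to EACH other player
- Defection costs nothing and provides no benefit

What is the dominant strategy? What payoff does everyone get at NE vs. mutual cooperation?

Dominant: Defect; NE payoff = 0; Coop payoff = 64

Work:
Defect dominates (saves cost c = 6, benefit to others is external)
NE: All defect → everyone gets 0
If all cooperate: each receives (5)×14 - 6 = 64
Social dilemma: 64 > 0 but NE gives 0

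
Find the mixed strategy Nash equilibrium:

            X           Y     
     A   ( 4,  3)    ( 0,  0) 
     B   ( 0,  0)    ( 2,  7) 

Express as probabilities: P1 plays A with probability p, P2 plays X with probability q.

p = 0.7, q = 0.3333

Work:
Find probabilities that make opponent indifferent:
P2 chooses q to make P1 indifferent between A and B
P1 chooses p to make P2 indifferent between X and Y
Mixed NE: P1 plays (A: 0.7, B: 0.3), P2 plays (X: 0.3333, Y: 0.6667)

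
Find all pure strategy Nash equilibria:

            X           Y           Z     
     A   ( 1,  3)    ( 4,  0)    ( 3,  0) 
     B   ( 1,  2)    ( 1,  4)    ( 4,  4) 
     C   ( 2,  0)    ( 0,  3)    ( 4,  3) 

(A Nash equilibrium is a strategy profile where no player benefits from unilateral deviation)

Nash equilibrium: (B, Z), (C, Z)

Work:
Best responses:
  P1 vs X: payoffs [1, 1, 2] → best response C (payoff 2)
  P1 vs Y: payoffs [4, 1, 0] → best response A (payoff 4)
  P1 vs Z: payoffs [3, 4, 4] → best response B/C (payoff 4)
  P2 vs A: payoffs [3, 0, 0] → best response X (payoff 3)
  P2 vs B: payoffs [2, 4, 4] → best response Y/Z (payoff 4)
  P2 vs C: payoffs [0, 3, 3] → best response Y/Z (payoff 3)
Mutual best responses: (B,Z), (C,Z) → Nash equilibria.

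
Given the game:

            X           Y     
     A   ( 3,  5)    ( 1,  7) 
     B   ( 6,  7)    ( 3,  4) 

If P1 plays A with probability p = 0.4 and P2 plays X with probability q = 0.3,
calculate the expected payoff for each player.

E[P1] = 2.98, E[P2] = 5.5

Work:
E[P1] = p·q·π₁(A,X) + p·(1-q)·π₁(A,Y) + (1-p)·q·π₁(B,X) + (1-p)·(1-q)·π₁(B,Y)
= 0.4·0.3·3 + 0.4·0.7·1 + 0.6·0.3·6 + 0.6·0.7·3
= 2.98

E[P2] = 5.5 (similar calculation)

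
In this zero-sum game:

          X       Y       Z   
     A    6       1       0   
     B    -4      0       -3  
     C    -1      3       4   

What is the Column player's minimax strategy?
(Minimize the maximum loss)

Column should play Y, value = 3

Work:
Column player minimizes Row's maximum payoff:
Column X: max payoff to Row = 6
Column Y: max payoff to Row = 3
Column Z: max payoff to Row = 4
Minimum is 3, achieved by column Y.
Minimax strategy: Y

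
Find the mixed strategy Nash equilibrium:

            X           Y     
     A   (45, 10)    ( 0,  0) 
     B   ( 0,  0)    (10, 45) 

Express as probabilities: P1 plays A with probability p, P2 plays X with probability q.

p = 0.8182, q = 0.1818

Work:
Find probabilities that make opponent indifferent:
P2 chooses q to make P1 indifferent between A and B
P1 chooses p to make P2 indifferent between X and Y
Mixed NE: P1 plays (A: 0.8182, B: 0.1818), P2 plays (X: 0.1818, Y: 0.8182)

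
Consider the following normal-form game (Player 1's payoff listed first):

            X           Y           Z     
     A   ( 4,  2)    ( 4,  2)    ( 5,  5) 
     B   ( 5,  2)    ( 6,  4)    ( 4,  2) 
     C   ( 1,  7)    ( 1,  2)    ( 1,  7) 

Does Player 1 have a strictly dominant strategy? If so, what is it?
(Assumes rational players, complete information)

No strictly dominant strategy exists for Player 1

Work:
A strategy strictly dominates another if it gives a strictly higher payoff against every opponent action. Compare each pair of P1's strategies column-by-column:
  A vs B: [4 vs 5, 4 vs 6, 5 vs 4] → A does not strictly dominate B (column X: 4 ≤ 5)
  A vs C: [4 vs 1, 4 vs 1, 5 vs 1] → A strictly dominates C
  B vs A: [5 vs 4, 6 vs 4, 4 vs 5] → B does not strictly dominate A (column Z: 4 ≤ 5)
  B vs C: [5 vs 1, 6 vs 1, 4 vs 1] → B strictly dominates C
  C vs A: [1 vs 4, 1 vs 4, 1 vs 5] → C does not strictly dominate A (column X: 1 ≤ 4)
  C vs B: [1 vs 5, 1 vs 6, 1 vs 4] → C does not strictly dominate B (column X: 1 ≤ 5)
No single strategy strictly dominates all others → no strictly dominant strategy.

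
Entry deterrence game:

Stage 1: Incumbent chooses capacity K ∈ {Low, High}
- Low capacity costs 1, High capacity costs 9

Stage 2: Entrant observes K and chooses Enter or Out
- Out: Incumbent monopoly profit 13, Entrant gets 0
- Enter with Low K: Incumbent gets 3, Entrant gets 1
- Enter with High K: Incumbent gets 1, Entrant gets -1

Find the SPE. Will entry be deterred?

SPE: (High, Enter|Low, Out|High); Entry deterred. Incumbent net profit = 4

Work:
After Low K: Entrant enters (1 > 0)
After High K: Entrant stays out (-1 < 0)
Incumbent: Low → 3−1=2, High → 13−9=4
Incumbent chooses High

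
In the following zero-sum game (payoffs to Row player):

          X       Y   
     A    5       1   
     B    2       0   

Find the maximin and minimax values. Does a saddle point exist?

Maximin = 1, Minimax = 1, Saddle: True

Work:
Row minimums: [1, 0] → maximin = 1
Column maximums: [5, 1] → minimax = 1
Saddle point exists! Game value = 1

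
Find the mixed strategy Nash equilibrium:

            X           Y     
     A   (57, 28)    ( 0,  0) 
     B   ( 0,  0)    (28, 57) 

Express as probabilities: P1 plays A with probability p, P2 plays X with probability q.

p = 0.6706, q = 0.3294

Work:
Find probabilities that make opponent indifferent:
P2 chooses q to make P1 indifferent between A and B
P1 chooses p to make P2 indifferent between X and Y
Mixed NE: P1 plays (A: 0.6706, B: 0.3294), P2 plays (X: 0.3294, Y: 0.6706)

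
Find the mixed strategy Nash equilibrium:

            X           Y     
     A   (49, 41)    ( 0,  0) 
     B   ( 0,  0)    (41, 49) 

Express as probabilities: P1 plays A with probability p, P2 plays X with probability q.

p = 0.5444, q = 0.4556

Work:
Find probabilities that make opponent indifferent:
P2 chooses q to make P1 indifferent between A and B
P1 chooses p to make P2 indifferent between X and Y
Mixed NE: P1 plays (A: 0.5444, B: 0.4556), P2 plays (X: 0.4556, Y: 0.5444)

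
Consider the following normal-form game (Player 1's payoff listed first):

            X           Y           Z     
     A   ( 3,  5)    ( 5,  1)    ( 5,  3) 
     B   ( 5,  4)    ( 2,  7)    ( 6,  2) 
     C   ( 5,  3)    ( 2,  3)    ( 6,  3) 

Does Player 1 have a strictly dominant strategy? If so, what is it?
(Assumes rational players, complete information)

No strictly dominant strategy exists for Player 1

Work:
A strategy strictly dominates another if it gives a strictly higher payoff against every opponent action. Compare each pair of P1's strategies column-by-column:
  A vs B: [3 vs 5, 5 vs 2, 5 vs 6] → A does not strictly dominate B (column X: 3 ≤ 5)
  A vs C: [3 vs 5, 5 vs 2, 5 vs 6] → A does not strictly dominate C (column X: 3 ≤ 5)
  B vs A: [5 vs 3, 2 vs 5, 6 vs 5] → B does not strictly dominate A (column Y: 2 ≤ 5)
  B vs C: [5 vs 5, 2 vs 2, 6 vs 6] → B does not strictly dominate C (column X: 5 ≤ 5)
  C vs A: [5 vs 3, 2 vs 5, 6 vs 5] → C does not strictly dominate A (column Y: 2 ≤ 5)
  C vs B: [5 vs 5, 2 vs 2, 6 vs 6] → C does not strictly dominate B (column X: 5 ≤ 5)
No single strategy strictly dominates all others → no strictly dominant strategy.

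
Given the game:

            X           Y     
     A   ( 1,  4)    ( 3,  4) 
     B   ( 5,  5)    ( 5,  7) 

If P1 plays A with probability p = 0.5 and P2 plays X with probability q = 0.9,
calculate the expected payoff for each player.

E[P1] = 3.1, E[P2] = 4.6

Work:
E[P1] = p·q·π₁(A,X) + p·(1-q)·π₁(A,Y) + (1-p)·q·π₁(B,X) + (1-p)·(1-q)·π₁(B,Y)
= 0.5·0.9·1 + 0.5·0.1·3 + 0.5·0.9·5 + 0.5·0.1·5
= 3.1

E[P2] = 4.6 (similar calculation)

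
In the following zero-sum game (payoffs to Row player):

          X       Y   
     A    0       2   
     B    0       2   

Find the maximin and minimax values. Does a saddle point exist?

Maximin = 0, Minimax = 0, Saddle: True

Work:
Row minimums: [0, 0] → maximin = 0
Column maximums: [0, 2] → minimax = 0
Saddle point exists! Game value = 0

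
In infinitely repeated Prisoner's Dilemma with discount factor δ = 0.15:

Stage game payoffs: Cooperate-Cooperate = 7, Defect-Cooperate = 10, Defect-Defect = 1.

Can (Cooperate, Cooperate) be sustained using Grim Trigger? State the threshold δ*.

δ* = 0.3333; since δ = 0.15 < 0.3333, cooperation cannot be sustained

Work:
For Grim Trigger:
Cooperate forever: 7/(1-δ)
Defect then punished: 10 + 1·δ/(1-δ)
Need: 7/(1-δ) ≥ 10 + 1·δ/(1-δ)
Solving: δ ≥ (T-R)/(T-P) = (10-7)/(10-1) = 0.3333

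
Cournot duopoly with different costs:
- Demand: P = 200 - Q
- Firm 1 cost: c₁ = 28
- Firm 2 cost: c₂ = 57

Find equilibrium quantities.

q₁* = 67.0, q₂* = 38.0

Work:
Reaction: q₁ = (200 - 28 - q₂)/2
Reaction: q₂ = (200 - 57 - q₁)/2
Solve simultaneously:
q₁* = (200 - 2×28 + 57)/3 = 67.0
q₂* = (200 - 2×57 + 28)/3 = 38.0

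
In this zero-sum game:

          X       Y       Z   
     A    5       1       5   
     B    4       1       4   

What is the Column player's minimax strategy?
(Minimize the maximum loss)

Column should play Y, value = 1

Work:
Column player minimizes Row's maximum payoff:
Column X: max payoff to Row = 5
Column Y: max payoff to Row = 1
Column Z: max payoff to Row = 5
Minimum is 1, achieved by column Y.
Minimax strategy: Y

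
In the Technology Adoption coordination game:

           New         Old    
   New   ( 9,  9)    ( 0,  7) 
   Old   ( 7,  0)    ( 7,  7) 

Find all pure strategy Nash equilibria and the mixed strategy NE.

Pure NE: (New, New) and (Old, Old); Mixed NE: p = 0.7778, q = 0.7778

Work:
Check pure NE:
(New, New): (9, 9) - no unilateral deviation beneficial
(Old, Old): (7, 7) - no unilateral deviation beneficial
Mixed NE: P1 plays New with p = 0.7778, P2 plays New with q = 0.7778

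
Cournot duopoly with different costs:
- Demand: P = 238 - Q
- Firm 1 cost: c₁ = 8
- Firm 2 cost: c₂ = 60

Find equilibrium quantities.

q₁* = 94.0, q₂* = 42.0

Work:
Reaction: q₁ = (238 - 8 - q₂)/2
Reaction: q₂ = (238 - 60 - q₁)/2
Solve simultaneously:
q₁* = (238 - 2×8 + 60)/3 = 94.0
q₂* = (238 - 2×60 + 8)/3 = 42.0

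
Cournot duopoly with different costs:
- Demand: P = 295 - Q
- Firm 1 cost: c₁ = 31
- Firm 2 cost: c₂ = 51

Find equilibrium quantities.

q₁* = 94.67, q₂* = 74.67

Work:
Reaction: q₁ = (295 - 31 - q₂)/2
Reaction: q₂ = (295 - 51 - q₁)/2
Solve simultaneously:
q₁* = (295 - 2×31 + 51)/3 = 94.67
q₂* = (295 - 2×51 + 31)/3 = 74.67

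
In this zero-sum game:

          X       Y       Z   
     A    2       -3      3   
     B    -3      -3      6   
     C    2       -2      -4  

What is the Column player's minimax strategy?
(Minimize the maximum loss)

Column should play Y, value = -2

Work:
Column player minimizes Row's maximum payoff:
Column X: max payoff to Row = 2
Column Y: max payoff to Row = -2
Column Z: max payoff to Row = 6
Minimum is -2, achieved by column Y.
Minimax strategy: Y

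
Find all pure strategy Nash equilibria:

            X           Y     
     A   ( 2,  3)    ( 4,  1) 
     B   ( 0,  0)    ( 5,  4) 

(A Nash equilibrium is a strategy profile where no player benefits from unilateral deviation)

Nash equilibrium: (A, X), (B, Y)

Work:
Best responses:
  P1 vs X: payoffs [2, 0] → best response A (payoff 2)
  P1 vs Y: payoffs [4, 5] → best response B (payoff 5)
  P2 vs A: payoffs [3, 1] → best response X (payoff 3)
  P2 vs B: payoffs [0, 4] → best response Y (payoff 4)
Mutual best responses: (A,X), (B,Y) → Nash equilibria.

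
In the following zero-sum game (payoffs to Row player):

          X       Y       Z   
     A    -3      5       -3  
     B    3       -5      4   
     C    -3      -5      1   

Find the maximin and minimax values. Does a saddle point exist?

Maximin = -3, Minimax = 3, Saddle: False

Work:
Row minimums: [-3, -5, -5] → maximin = -3
Column maximums: [3, 5, 4] → minimax = 3
No saddle point (maximin ≠ minimax). Mixed strategy needed.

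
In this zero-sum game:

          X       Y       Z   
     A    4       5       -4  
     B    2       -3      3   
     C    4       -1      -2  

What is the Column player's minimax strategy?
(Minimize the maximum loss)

Column should play Z, value = 3

Work:
Column player minimizes Row's maximum payoff:
Column X: max payoff to Row = 4
Column Y: max payoff to Row = 5
Column Z: max payoff to Row = 3
Minimum is 3, achieved by column Z.
Minimax strategy: Z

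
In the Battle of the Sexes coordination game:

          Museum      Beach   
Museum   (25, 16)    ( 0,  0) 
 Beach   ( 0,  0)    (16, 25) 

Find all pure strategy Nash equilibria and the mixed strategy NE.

Pure NE: (Museum, Museum) and (Beach, Beach); Mixed NE: p = 0.6098, q = 0.3902

Work:
Check pure NE:
(Museum, Museum): (25, 16) - no unilateral deviation beneficial
(Beach, Beach): (16, 25) - no unilateral deviation beneficial
Mixed NE: P1 plays Museum with p = 0.6098, P2 plays Museum with q = 0.3902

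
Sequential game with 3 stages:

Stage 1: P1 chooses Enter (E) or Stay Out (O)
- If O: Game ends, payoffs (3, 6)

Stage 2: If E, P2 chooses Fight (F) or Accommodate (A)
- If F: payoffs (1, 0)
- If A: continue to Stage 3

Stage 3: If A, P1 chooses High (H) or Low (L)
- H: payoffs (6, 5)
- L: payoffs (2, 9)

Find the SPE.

SPE: (E, A, H); Outcome (6, 5)

Work:
Stage 3: P1 chooses H (6 vs 2)
Stage 2: P2: F->0, A->5 (anticipating H). Choose A
Stage 1: P1: O->3, E->6 (anticipating A, H). Choose E
SPE path: E -> A -> H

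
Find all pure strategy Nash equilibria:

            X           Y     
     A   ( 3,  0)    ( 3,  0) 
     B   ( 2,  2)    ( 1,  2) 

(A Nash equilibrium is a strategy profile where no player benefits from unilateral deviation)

Nash equilibrium: (A, X), (A, Y)

Work:
Best responses:
  P1 vs X: payoffs [3, 2] → best response A (payoff 3)
  P1 vs Y: payoffs [3, 1] → best response A (payoff 3)
  P2 vs A: payoffs [0, 0] → best response X/Y (payoff 0)
  P2 vs B: payoffs [2, 2] → best response X/Y (payoff 2)
Mutual best responses: (A,X), (A,Y) → Nash equilibria.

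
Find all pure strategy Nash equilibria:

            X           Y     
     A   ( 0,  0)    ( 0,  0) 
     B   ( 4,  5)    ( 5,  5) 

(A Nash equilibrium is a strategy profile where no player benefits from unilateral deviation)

Nash equilibrium: (B, X), (B, Y)

Work:
Best responses:
  P1 vs X: payoffs [0, 4] → best response B (payoff 4)
  P1 vs Y: payoffs [0, 5] → best response B (payoff 5)
  P2 vs A: payoffs [0, 0] → best response X/Y (payoff 0)
  P2 vs B: payoffs [5, 5] → best response X/Y (payoff 5)
Mutual best responses: (B,X), (B,Y) → Nash equilibria.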